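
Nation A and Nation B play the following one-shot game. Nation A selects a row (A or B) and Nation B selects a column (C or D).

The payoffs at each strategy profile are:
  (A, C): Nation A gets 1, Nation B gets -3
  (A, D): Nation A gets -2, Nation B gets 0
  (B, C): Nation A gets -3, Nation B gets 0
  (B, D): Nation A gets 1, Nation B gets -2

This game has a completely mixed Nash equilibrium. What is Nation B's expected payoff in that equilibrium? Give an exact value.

First find x, the probability Nation A plays A, from Nation B's indifference between C and D: −3x = −2(1−x), giving x = 2/5.
Since Nation B is indifferent in equilibrium, Nation B's expected payoff equals the payoff from either column against (2/5, 3/5). Using C: −3(2/5) = -6/5.

-6/5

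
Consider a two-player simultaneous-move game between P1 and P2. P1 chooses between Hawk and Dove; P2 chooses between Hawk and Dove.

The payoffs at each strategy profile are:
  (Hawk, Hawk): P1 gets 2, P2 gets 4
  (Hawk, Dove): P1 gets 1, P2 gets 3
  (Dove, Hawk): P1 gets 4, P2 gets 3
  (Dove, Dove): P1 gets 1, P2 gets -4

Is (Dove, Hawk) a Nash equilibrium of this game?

At (Dove, Hawk), P1 earns 4; switching to Hawk would give 2, so P1 has no profitable deviation.
P2 earns 3; switching to Dove would give -4, so P2 has no profitable deviation.
Neither player can gain by a unilateral deviation, so this profile is a Nash equilibrium.

Yes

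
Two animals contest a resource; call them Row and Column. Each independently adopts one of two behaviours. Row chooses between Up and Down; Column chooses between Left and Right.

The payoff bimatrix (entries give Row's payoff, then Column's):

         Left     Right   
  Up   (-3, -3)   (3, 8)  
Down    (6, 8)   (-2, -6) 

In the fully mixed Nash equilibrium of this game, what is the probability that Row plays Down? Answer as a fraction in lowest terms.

Let r be the probability that Row plays Up. In a completely mixed equilibrium, Column must be indifferent between Left and Right.
Column's expected payoff from Left is −3r + 8(1−r); from Right it is 8r − 6(1−r).
Setting these equal: −11r + 8 = 14r − 6, so r = 14/25.
Therefore Row plays Down with probability 1 − 14/25 = 11/25.

11/25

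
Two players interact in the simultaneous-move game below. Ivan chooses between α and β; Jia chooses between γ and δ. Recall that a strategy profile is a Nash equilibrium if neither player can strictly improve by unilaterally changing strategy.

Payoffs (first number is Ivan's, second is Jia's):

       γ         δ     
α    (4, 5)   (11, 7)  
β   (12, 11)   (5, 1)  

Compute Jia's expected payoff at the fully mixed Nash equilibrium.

First find p, the probability Ivan plays α, from Jia's indifference between γ and δ: 5p + 11(1−p) = 7p + (1−p), giving p = 5/6.
Since Jia is indifferent in equilibrium, Jia's expected payoff equals the payoff from either column against (5/6, 1/6). Using γ: 5(5/6) + 11(1/6) = 6.

6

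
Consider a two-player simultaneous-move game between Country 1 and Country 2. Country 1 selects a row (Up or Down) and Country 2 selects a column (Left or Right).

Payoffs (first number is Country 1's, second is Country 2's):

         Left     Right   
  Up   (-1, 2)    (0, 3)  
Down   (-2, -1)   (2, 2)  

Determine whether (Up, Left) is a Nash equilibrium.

No

At (Up, Left), Country 1 earns -1; switching to Down would give -2, so Country 1 has no profitable deviation.
Country 2 earns 2; switching to Right would give 3, so Country 2 would deviate.
Since at least one player can profitably deviate, this is not a Nash equilibrium.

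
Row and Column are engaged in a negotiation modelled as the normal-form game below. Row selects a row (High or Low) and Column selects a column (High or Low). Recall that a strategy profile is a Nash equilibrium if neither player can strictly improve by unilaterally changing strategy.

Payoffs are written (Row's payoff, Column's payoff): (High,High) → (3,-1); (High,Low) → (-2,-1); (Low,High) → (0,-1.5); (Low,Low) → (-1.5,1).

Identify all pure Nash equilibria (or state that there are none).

(High, High) and (Low, Low)

(High, High): Row gets 3 ≥ 0 from Low, and Column gets -1 ≥ -1 from Low — Nash equilibrium.
(High, Low): Row prefers Low (-1.5 > -2) — not an equilibrium.
(Low, High): Row prefers High (3 > 0); Column prefers Low (1 > -1.5) — not an equilibrium.
(Low, Low): Row gets -1.5 ≥ -2 from High, and Column gets 1 ≥ -1.5 from High — Nash equilibrium.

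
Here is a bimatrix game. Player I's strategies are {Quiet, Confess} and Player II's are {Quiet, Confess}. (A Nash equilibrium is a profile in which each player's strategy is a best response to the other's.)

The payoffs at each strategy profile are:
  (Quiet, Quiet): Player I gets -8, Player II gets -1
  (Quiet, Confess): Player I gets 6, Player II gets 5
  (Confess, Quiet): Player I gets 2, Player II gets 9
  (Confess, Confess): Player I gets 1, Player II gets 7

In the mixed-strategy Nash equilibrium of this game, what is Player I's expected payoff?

First find q, the probability Player II plays Quiet, from Player I's indifference between Quiet and Confess: −8q + 6(1−q) = 2q + (1−q), giving q = 1/3.
Since Player I is indifferent in equilibrium, Player I's expected payoff equals the payoff from either row against (1/3, 2/3). Using Quiet: −8(1/3) + 6(2/3) = 4/3.

4/3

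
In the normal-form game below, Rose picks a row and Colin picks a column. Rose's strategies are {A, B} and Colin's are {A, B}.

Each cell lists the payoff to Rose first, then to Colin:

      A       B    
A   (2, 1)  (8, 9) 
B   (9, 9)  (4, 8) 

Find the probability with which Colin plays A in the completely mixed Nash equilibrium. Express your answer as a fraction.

4/11

Let y be the probability that Colin plays A. In a completely mixed equilibrium, Rose must be indifferent between A and B.
Rose's expected payoff from A is 2y + 8(1−y); from B it is 9y + 4(1−y).
Setting these equal: −6y + 8 = 5y + 4, so y = 4/11.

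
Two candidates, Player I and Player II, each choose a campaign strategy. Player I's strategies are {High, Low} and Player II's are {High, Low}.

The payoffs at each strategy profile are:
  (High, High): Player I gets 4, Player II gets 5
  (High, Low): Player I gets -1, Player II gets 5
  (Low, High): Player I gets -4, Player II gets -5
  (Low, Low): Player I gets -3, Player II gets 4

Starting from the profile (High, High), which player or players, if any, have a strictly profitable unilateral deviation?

Player I at (High, High) earns 4; deviating to Low yields -4 — not better.
Player II earns 5; deviating to Low yields 5 — not better.
Neither player can strictly improve; the profile is a Nash equilibrium.

Neither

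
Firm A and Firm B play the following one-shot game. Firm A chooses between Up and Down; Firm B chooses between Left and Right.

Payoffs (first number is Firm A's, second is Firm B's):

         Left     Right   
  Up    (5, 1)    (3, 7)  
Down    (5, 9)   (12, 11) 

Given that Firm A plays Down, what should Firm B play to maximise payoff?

Against Down, Firm B earns 9 from Left and 11 from Right.
So Right is the best response.

Right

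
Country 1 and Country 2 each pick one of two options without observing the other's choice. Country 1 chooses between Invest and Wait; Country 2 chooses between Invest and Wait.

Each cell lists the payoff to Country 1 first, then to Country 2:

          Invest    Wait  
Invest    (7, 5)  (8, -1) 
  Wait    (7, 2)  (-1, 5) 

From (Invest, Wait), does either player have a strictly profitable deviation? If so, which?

Country 1 at (Invest, Wait) earns 8; deviating to Wait yields -1 — not better.
Country 2 earns -1; deviating to Invest yields 5 — a strict improvement.
Only Country 2 has a strictly profitable deviation.

Country 2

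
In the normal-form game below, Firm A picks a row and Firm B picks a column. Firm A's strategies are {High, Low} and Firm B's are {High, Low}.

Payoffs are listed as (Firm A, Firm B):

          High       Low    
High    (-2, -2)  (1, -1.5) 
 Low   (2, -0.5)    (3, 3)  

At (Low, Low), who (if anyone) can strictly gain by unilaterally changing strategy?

Firm A at (Low, Low) earns 3; deviating to High yields 1 — not better.
Firm B earns 3; deviating to High yields -0.5 — not better.
Neither player can strictly improve; the profile is a Nash equilibrium.

Neither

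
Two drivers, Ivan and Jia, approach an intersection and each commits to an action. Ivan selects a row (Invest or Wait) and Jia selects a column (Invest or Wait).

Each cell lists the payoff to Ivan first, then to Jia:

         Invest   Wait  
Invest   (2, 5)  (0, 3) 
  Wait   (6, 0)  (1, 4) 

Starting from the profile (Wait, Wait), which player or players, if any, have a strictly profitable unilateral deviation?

Neither

Ivan at (Wait, Wait) earns 1; deviating to Invest yields 0 — not better.
Jia earns 4; deviating to Invest yields 0 — not better.
Neither player can strictly improve; the profile is a Nash equilibrium.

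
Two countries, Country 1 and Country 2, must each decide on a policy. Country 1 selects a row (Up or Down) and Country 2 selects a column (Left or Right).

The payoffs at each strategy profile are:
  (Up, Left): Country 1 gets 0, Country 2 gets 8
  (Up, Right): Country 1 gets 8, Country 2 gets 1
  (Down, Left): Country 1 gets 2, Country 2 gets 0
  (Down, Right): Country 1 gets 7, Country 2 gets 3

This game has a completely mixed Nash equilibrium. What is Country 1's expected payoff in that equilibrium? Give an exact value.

16/3

First find y, the probability Country 2 plays Left, from Country 1's indifference between Up and Down: 8(1−y) = 2y + 7(1−y), giving y = 1/3.
Since Country 1 is indifferent in equilibrium, Country 1's expected payoff equals the payoff from either row against (1/3, 2/3). Using Up: 8(2/3) = 16/3.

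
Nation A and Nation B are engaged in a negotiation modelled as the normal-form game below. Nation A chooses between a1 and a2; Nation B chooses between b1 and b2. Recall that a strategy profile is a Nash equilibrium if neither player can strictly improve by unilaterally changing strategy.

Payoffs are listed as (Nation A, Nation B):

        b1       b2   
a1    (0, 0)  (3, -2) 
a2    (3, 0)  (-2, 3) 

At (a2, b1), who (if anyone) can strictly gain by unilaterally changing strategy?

Nation A at (a2, b1) earns 3; deviating to a1 yields 0 — not better.
Nation B earns 0; deviating to b2 yields 3 — a strict improvement.
Only Nation B has a strictly profitable deviation.

Nation B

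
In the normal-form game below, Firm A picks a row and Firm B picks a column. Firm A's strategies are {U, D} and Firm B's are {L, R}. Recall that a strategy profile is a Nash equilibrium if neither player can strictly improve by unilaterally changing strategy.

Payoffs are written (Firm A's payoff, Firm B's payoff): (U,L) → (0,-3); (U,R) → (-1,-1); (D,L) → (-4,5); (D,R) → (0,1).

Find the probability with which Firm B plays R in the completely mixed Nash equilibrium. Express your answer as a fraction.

Let q be the probability that Firm B plays L. In a completely mixed equilibrium, Firm A must be indifferent between U and D.
Firm A's expected payoff from U is −(1−q); from D it is −4q.
Setting these equal: q − 1 = −4q, so q = 1/5.
Therefore Firm B plays R with probability 1 − 1/5 = 4/5.

4/5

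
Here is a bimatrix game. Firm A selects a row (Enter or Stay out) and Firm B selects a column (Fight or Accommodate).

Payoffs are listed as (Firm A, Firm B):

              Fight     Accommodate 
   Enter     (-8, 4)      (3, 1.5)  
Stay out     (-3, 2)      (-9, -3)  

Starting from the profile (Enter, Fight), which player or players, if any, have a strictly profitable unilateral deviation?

Firm A

Firm A at (Enter, Fight) earns -8; deviating to Stay out yields -3 — a strict improvement.
Firm B earns 4; deviating to Accommodate yields 1.5 — not better.
Only Firm A has a strictly profitable deviation.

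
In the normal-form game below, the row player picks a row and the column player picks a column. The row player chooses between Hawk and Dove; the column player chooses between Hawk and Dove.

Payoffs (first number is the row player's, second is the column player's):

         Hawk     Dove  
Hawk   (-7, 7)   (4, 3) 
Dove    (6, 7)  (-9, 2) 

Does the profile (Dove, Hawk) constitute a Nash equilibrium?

At (Dove, Hawk), the row player earns 6; switching to Hawk would give -7, so the row player has no profitable deviation.
The column player earns 7; switching to Dove would give 2, so the column player has no profitable deviation.
Neither player can gain by a unilateral deviation, so this profile is a Nash equilibrium.

Yes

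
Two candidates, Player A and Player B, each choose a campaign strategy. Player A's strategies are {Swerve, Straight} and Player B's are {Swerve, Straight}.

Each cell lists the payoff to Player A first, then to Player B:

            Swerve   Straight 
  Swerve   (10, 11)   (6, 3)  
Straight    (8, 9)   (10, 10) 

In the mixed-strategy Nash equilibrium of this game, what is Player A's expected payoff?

26/3

First find y, the probability Player B plays Swerve, from Player A's indifference between Swerve and Straight: 10y + 6(1−y) = 8y + 10(1−y), giving y = 2/3.
Since Player A is indifferent in equilibrium, Player A's expected payoff equals the payoff from either row against (2/3, 1/3). Using Swerve: 10(2/3) + 6(1/3) = 26/3.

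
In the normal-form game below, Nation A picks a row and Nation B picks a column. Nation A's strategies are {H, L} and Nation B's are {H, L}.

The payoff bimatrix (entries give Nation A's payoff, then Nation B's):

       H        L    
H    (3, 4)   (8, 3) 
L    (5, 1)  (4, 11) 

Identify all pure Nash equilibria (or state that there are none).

none

(H, H): Nation A prefers L (5 > 3) — not an equilibrium.
(H, L): Nation B prefers H (4 > 3) — not an equilibrium.
(L, H): Nation B prefers L (11 > 1) — not an equilibrium.
(L, L): Nation A prefers H (8 > 4) — not an equilibrium.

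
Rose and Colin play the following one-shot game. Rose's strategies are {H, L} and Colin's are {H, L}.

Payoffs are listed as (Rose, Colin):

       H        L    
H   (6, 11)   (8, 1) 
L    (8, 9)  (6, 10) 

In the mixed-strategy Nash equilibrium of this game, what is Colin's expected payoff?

First find p, the probability Rose plays H, from Colin's indifference between H and L: 11p + 9(1−p) = p + 10(1−p), giving p = 1/11.
Since Colin is indifferent in equilibrium, Colin's expected payoff equals the payoff from either column against (1/11, 10/11). Using H: 11(1/11) + 9(10/11) = 101/11.

101/11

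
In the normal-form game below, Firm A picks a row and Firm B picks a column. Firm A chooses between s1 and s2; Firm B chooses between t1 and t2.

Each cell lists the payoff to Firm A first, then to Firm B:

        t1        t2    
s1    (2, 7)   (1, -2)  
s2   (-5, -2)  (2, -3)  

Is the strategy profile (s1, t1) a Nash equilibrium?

Yes

At (s1, t1), Firm A earns 2; switching to s2 would give -5, so Firm A has no profitable deviation.
Firm B earns 7; switching to t2 would give -2, so Firm B has no profitable deviation.
Neither player can gain by a unilateral deviation, so this profile is a Nash equilibrium.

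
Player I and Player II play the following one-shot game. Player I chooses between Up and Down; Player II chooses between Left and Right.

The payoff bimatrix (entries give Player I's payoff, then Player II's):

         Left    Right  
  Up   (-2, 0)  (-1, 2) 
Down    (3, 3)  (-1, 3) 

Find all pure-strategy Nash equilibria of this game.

(Up, Right) and (Down, Left) and (Down, Right)

(Up, Left): Player I prefers Down (3 > -2); Player II prefers Right (2 > 0) — not an equilibrium.
(Up, Right): Player I gets -1 ≥ -1 from Down, and Player II gets 2 ≥ 0 from Left — Nash equilibrium.
(Down, Left): Player I gets 3 ≥ -2 from Up, and Player II gets 3 ≥ 3 from Right — Nash equilibrium.
(Down, Right): Player I gets -1 ≥ -1 from Up, and Player II gets 3 ≥ 3 from Left — Nash equilibrium.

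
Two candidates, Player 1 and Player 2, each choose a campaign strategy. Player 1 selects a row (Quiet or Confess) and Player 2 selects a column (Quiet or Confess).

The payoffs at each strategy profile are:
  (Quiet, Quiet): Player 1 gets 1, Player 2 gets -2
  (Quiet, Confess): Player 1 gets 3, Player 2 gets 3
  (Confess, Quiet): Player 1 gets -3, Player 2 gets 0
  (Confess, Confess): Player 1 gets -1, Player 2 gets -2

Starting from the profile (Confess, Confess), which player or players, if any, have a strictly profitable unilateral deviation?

Both

Player 1 at (Confess, Confess) earns -1; deviating to Quiet yields 3 — a strict improvement.
Player 2 earns -2; deviating to Quiet yields 0 — a strict improvement.
Both Player 1 and Player 2 have strictly profitable deviations.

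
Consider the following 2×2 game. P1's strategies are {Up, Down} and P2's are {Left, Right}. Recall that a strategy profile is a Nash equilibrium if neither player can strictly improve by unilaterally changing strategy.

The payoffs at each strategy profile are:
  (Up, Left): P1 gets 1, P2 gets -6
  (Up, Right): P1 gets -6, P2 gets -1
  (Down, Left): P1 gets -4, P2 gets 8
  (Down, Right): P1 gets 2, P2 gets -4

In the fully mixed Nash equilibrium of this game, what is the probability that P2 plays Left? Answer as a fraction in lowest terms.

Let y be the probability that P2 plays Left. In a completely mixed equilibrium, P1 must be indifferent between Up and Down.
P1's expected payoff from Up is y − 6(1−y); from Down it is −4y + 2(1−y).
Setting these equal: 7y − 6 = −6y + 2, so y = 8/13.

8/13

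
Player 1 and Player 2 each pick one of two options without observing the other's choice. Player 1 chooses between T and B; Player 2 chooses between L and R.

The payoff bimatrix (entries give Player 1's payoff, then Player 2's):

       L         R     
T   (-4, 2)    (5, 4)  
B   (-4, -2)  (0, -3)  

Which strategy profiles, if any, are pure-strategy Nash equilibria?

(T, L): Player 2 prefers R (4 > 2) — not an equilibrium.
(T, R): Player 1 gets 5 ≥ 0 from B, and Player 2 gets 4 ≥ 2 from L — Nash equilibrium.
(B, L): Player 1 gets -4 ≥ -4 from T, and Player 2 gets -2 ≥ -3 from R — Nash equilibrium.
(B, R): Player 1 prefers T (5 > 0); Player 2 prefers L (-2 > -3) — not an equilibrium.

(T, R) and (B, L)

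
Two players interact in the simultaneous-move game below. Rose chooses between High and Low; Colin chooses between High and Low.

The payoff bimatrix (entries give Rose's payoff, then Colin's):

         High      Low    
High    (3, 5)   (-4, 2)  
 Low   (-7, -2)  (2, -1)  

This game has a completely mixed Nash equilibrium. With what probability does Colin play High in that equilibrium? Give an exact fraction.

Let c be the probability that Colin plays High. In a completely mixed equilibrium, Rose must be indifferent between High and Low.
Rose's expected payoff from High is 3c − 4(1−c); from Low it is −7c + 2(1−c).
Setting these equal: 7c − 4 = −9c + 2, so c = 3/8.

3/8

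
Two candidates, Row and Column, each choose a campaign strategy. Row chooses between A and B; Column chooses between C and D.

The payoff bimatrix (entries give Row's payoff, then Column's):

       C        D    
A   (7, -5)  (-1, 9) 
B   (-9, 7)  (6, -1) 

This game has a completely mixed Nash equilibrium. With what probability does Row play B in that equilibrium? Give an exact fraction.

7/11

Let x be the probability that Row plays A. In a completely mixed equilibrium, Column must be indifferent between C and D.
Column's expected payoff from C is −5x + 7(1−x); from D it is 9x − (1−x).
Setting these equal: −12x + 7 = 10x − 1, so x = 4/11.
Therefore Row plays B with probability 1 − 4/11 = 7/11.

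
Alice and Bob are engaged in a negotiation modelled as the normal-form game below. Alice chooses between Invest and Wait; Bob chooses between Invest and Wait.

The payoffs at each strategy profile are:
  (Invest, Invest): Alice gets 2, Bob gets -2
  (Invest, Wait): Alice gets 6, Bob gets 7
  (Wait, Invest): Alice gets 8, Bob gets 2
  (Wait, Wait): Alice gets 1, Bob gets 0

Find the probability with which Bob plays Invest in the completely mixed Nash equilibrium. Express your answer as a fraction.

Let y be the probability that Bob plays Invest. In a completely mixed equilibrium, Alice must be indifferent between Invest and Wait.
Alice's expected payoff from Invest is 2y + 6(1−y); from Wait it is 8y + (1−y).
Setting these equal: −4y + 6 = 7y + 1, so y = 5/11.

5/11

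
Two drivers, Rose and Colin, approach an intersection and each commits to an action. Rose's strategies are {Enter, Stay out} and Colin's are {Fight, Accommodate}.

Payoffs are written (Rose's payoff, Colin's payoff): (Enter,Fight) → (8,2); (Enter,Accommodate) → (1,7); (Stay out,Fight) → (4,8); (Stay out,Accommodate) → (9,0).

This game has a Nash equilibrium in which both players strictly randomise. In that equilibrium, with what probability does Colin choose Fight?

Let c be the probability that Colin plays Fight. In a completely mixed equilibrium, Rose must be indifferent between Enter and Stay out.
Rose's expected payoff from Enter is 8c + (1−c); from Stay out it is 4c + 9(1−c).
Setting these equal: 7c + 1 = −5c + 9, so c = 2/3.

2/3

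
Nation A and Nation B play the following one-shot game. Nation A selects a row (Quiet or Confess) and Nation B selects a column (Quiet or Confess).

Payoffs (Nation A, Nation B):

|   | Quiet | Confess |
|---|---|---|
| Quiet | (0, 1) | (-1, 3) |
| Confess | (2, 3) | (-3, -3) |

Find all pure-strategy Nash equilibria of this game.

(Quiet, Quiet): Nation A prefers Confess (2 > 0); Nation B prefers Confess (3 > 1) — not an equilibrium.
(Quiet, Confess): Nation A gets -1 ≥ -3 from Confess, and Nation B gets 3 ≥ 1 from Quiet — Nash equilibrium.
(Confess, Quiet): Nation A gets 2 ≥ 0 from Quiet, and Nation B gets 3 ≥ -3 from Confess — Nash equilibrium.
(Confess, Confess): Nation A prefers Quiet (-1 > -3); Nation B prefers Quiet (3 > -3) — not an equilibrium.

(Quiet, Confess) and (Confess, Quiet)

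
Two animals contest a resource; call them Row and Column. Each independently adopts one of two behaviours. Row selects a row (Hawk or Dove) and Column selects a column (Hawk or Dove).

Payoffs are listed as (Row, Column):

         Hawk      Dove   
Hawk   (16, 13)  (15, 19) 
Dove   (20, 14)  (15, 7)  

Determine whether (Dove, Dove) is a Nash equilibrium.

No

At (Dove, Dove), Row earns 15; switching to Hawk would give 15, so Row has no profitable deviation.
Column earns 7; switching to Hawk would give 14, so Column would deviate.
Since at least one player can profitably deviate, this is not a Nash equilibrium.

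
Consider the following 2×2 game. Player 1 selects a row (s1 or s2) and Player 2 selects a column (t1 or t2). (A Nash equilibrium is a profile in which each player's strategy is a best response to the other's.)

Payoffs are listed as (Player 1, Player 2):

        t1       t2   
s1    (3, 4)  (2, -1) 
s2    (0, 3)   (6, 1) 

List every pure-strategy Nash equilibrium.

(s1, t1): Player 1 gets 3 ≥ 0 from s2, and Player 2 gets 4 ≥ -1 from t2 — Nash equilibrium.
(s1, t2): Player 1 prefers s2 (6 > 2); Player 2 prefers t1 (4 > -1) — not an equilibrium.
(s2, t1): Player 1 prefers s1 (3 > 0) — not an equilibrium.
(s2, t2): Player 2 prefers t1 (3 > 1) — not an equilibrium.

(s1, t1)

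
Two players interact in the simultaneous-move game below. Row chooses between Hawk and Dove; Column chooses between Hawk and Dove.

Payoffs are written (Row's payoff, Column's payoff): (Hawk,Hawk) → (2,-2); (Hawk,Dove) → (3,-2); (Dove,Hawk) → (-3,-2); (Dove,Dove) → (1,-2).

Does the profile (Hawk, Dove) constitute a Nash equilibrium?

Yes

At (Hawk, Dove), Row earns 3; switching to Dove would give 1, so Row has no profitable deviation.
Column earns -2; switching to Hawk would give -2, so Column has no profitable deviation.
Neither player can gain by a unilateral deviation, so this profile is a Nash equilibrium.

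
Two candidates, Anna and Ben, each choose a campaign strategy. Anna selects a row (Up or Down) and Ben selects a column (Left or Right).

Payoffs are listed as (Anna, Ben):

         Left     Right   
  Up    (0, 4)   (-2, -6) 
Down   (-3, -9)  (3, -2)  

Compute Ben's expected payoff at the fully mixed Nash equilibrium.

-62/17

First find x, the probability Anna plays Up, from Ben's indifference between Left and Right: 4x − 9(1−x) = −6x − 2(1−x), giving x = 7/17.
Since Ben is indifferent in equilibrium, Ben's expected payoff equals the payoff from either column against (7/17, 10/17). Using Left: 4(7/17) − 9(10/17) = -62/17.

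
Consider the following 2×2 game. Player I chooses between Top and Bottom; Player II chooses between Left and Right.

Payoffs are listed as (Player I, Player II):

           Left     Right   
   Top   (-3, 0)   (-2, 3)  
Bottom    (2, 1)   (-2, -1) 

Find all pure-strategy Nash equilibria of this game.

(Top, Right) and (Bottom, Left)

(Top, Left): Player I prefers Bottom (2 > -3); Player II prefers Right (3 > 0) — not an equilibrium.
(Top, Right): Player I gets -2 ≥ -2 from Bottom, and Player II gets 3 ≥ 0 from Left — Nash equilibrium.
(Bottom, Left): Player I gets 2 ≥ -3 from Top, and Player II gets 1 ≥ -1 from Right — Nash equilibrium.
(Bottom, Right): Player II prefers Left (1 > -1) — not an equilibrium.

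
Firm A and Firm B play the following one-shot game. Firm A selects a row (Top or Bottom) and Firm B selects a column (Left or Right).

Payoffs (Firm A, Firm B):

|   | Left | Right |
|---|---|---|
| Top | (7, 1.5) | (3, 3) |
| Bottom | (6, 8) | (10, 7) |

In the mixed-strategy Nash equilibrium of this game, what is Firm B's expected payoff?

27/5

First find p, the probability Firm A plays Top, from Firm B's indifference between Left and Right: 1.5p + 8(1−p) = 3p + 7(1−p), giving p = 2/5.
Since Firm B is indifferent in equilibrium, Firm B's expected payoff equals the payoff from either column against (2/5, 3/5). Using Left: 1.5(2/5) + 8(3/5) = 27/5.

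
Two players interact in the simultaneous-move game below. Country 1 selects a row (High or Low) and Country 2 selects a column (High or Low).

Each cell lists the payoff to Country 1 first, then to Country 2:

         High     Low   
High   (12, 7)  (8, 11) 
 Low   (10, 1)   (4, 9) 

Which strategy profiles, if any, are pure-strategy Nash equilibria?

(High, High): Country 2 prefers Low (11 > 7) — not an equilibrium.
(High, Low): Country 1 gets 8 ≥ 4 from Low, and Country 2 gets 11 ≥ 7 from High — Nash equilibrium.
(Low, High): Country 1 prefers High (12 > 10); Country 2 prefers Low (9 > 1) — not an equilibrium.
(Low, Low): Country 1 prefers High (8 > 4) — not an equilibrium.

(High, Low)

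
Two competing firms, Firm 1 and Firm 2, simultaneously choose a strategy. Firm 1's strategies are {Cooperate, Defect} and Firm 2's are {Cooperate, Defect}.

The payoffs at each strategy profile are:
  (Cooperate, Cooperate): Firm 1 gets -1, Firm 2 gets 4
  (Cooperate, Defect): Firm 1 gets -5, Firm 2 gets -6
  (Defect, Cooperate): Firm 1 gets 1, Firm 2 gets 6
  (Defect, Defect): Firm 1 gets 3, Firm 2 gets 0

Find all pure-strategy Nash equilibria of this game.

(Defect, Cooperate)

(Cooperate, Cooperate): Firm 1 prefers Defect (1 > -1) — not an equilibrium.
(Cooperate, Defect): Firm 1 prefers Defect (3 > -5); Firm 2 prefers Cooperate (4 > -6) — not an equilibrium.
(Defect, Cooperate): Firm 1 gets 1 ≥ -1 from Cooperate, and Firm 2 gets 6 ≥ 0 from Defect — Nash equilibrium.
(Defect, Defect): Firm 2 prefers Cooperate (6 > 0) — not an equilibrium.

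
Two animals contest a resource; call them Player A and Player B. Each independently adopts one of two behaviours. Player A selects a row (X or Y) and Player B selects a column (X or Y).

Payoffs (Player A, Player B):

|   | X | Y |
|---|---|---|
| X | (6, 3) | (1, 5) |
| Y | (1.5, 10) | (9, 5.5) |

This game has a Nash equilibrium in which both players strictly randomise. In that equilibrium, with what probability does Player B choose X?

Let c be the probability that Player B plays X. In a completely mixed equilibrium, Player A must be indifferent between X and Y.
Player A's expected payoff from X is 6c + (1−c); from Y it is 1.5c + 9(1−c).
Setting these equal: 5c + 1 = −7.5c + 9, so c = 16/25.

16/25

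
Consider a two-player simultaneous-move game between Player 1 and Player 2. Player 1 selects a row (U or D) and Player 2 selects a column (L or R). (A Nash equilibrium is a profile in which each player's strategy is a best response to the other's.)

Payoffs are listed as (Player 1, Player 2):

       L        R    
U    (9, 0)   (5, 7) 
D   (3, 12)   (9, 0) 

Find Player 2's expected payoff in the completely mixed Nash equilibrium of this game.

First find p, the probability Player 1 plays U, from Player 2's indifference between L and R: 12(1−p) = 7p, giving p = 12/19.
Since Player 2 is indifferent in equilibrium, Player 2's expected payoff equals the payoff from either column against (12/19, 7/19). Using L: 12(7/19) = 84/19.

84/19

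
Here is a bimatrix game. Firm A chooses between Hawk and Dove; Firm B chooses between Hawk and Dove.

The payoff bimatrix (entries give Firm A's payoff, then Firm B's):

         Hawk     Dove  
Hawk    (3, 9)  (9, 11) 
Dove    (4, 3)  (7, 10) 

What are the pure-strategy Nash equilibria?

(Hawk, Dove)

(Hawk, Hawk): Firm A prefers Dove (4 > 3); Firm B prefers Dove (11 > 9) — not an equilibrium.
(Hawk, Dove): Firm A gets 9 ≥ 7 from Dove, and Firm B gets 11 ≥ 9 from Hawk — Nash equilibrium.
(Dove, Hawk): Firm B prefers Dove (10 > 3) — not an equilibrium.
(Dove, Dove): Firm A prefers Hawk (9 > 7) — not an equilibrium.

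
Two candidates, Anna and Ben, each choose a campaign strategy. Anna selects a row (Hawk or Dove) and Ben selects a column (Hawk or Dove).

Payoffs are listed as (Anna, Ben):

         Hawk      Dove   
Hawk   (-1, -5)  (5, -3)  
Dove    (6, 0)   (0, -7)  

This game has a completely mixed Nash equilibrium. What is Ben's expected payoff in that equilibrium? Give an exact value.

First find x, the probability Anna plays Hawk, from Ben's indifference between Hawk and Dove: −5x = −3x − 7(1−x), giving x = 7/9.
Since Ben is indifferent in equilibrium, Ben's expected payoff equals the payoff from either column against (7/9, 2/9). Using Hawk: −5(7/9) = -35/9.

-35/9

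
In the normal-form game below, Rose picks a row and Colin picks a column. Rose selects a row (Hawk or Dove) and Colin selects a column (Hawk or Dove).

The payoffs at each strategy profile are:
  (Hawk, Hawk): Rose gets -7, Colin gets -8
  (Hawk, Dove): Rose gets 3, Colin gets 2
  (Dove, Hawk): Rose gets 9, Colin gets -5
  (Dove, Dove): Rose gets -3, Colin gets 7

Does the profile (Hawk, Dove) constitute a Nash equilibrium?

Yes

At (Hawk, Dove), Rose earns 3; switching to Dove would give -3, so Rose has no profitable deviation.
Colin earns 2; switching to Hawk would give -8, so Colin has no profitable deviation.
Neither player can gain by a unilateral deviation, so this profile is a Nash equilibrium.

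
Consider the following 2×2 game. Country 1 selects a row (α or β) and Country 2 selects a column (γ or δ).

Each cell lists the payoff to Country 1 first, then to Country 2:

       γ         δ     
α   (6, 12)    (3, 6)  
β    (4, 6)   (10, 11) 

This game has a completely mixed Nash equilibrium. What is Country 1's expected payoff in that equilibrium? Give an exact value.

First find y, the probability Country 2 plays γ, from Country 1's indifference between α and β: 6y + 3(1−y) = 4y + 10(1−y), giving y = 7/9.
Since Country 1 is indifferent in equilibrium, Country 1's expected payoff equals the payoff from either row against (7/9, 2/9). Using α: 6(7/9) + 3(2/9) = 16/3.

16/3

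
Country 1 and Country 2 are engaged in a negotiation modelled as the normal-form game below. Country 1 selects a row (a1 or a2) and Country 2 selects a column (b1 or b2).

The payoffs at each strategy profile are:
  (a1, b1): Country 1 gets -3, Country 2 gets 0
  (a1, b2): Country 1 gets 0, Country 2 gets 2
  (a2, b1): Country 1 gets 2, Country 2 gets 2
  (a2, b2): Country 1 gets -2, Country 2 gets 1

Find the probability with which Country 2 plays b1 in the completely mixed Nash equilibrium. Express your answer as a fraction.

Let q be the probability that Country 2 plays b1. In a completely mixed equilibrium, Country 1 must be indifferent between a1 and a2.
Country 1's expected payoff from a1 is −3q; from a2 it is 2q − 2(1−q).
Setting these equal: −3q = 4q − 2, so q = 2/7.

2/7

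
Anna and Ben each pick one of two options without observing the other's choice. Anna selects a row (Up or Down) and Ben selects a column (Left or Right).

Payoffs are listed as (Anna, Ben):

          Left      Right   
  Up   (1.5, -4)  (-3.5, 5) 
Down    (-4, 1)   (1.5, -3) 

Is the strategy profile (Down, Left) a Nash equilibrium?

No

At (Down, Left), Anna earns -4; switching to Up would give 1.5, so Anna would deviate.
Ben earns 1; switching to Right would give -3, so Ben has no profitable deviation.
Since at least one player can profitably deviate, this is not a Nash equilibrium.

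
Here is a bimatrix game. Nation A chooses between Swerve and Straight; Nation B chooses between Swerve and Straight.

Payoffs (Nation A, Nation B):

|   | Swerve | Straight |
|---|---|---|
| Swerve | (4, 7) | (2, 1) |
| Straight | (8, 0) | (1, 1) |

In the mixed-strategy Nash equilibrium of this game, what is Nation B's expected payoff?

First find x, the probability Nation A plays Swerve, from Nation B's indifference between Swerve and Straight: 7x = x + (1−x), giving x = 1/7.
Since Nation B is indifferent in equilibrium, Nation B's expected payoff equals the payoff from either column against (1/7, 6/7). Using Swerve: 7(1/7) = 1.

1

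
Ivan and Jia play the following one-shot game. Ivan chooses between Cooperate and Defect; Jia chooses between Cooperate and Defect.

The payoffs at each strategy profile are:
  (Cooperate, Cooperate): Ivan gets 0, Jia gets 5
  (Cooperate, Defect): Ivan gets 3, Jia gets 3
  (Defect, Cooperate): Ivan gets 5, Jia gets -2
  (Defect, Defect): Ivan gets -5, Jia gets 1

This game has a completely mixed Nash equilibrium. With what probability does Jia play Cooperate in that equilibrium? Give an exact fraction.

Let q be the probability that Jia plays Cooperate. In a completely mixed equilibrium, Ivan must be indifferent between Cooperate and Defect.
Ivan's expected payoff from Cooperate is 3(1−q); from Defect it is 5q − 5(1−q).
Setting these equal: −3q + 3 = 10q − 5, so q = 8/13.

8/13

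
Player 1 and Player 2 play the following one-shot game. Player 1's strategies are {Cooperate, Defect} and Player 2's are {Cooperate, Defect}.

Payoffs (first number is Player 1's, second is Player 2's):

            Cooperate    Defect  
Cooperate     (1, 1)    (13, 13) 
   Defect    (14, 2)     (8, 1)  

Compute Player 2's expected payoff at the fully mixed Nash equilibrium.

25/13

First find x, the probability Player 1 plays Cooperate, from Player 2's indifference between Cooperate and Defect: x + 2(1−x) = 13x + (1−x), giving x = 1/13.
Since Player 2 is indifferent in equilibrium, Player 2's expected payoff equals the payoff from either column against (1/13, 12/13). Using Cooperate: (1/13) + 2(12/13) = 25/13.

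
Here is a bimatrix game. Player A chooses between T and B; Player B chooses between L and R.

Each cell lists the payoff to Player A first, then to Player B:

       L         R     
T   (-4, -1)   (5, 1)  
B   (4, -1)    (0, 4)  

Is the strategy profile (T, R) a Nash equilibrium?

At (T, R), Player A earns 5; switching to B would give 0, so Player A has no profitable deviation.
Player B earns 1; switching to L would give -1, so Player B has no profitable deviation.
Neither player can gain by a unilateral deviation, so this profile is a Nash equilibrium.

Yes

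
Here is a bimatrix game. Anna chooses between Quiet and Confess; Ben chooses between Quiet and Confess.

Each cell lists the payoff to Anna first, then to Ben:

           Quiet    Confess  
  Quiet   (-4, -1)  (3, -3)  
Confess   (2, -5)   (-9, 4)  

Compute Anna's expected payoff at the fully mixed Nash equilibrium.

-5/3

First find q, the probability Ben plays Quiet, from Anna's indifference between Quiet and Confess: −4q + 3(1−q) = 2q − 9(1−q), giving q = 2/3.
Since Anna is indifferent in equilibrium, Anna's expected payoff equals the payoff from either row against (2/3, 1/3). Using Quiet: −4(2/3) + 3(1/3) = -5/3.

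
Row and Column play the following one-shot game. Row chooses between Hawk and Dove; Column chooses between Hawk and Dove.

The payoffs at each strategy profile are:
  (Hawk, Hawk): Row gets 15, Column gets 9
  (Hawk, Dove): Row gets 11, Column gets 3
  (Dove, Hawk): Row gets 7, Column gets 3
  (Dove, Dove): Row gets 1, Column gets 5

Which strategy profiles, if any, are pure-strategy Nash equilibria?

(Hawk, Hawk)

(Hawk, Hawk): Row gets 15 ≥ 7 from Dove, and Column gets 9 ≥ 3 from Dove — Nash equilibrium.
(Hawk, Dove): Column prefers Hawk (9 > 3) — not an equilibrium.
(Dove, Hawk): Row prefers Hawk (15 > 7); Column prefers Dove (5 > 3) — not an equilibrium.
(Dove, Dove): Row prefers Hawk (11 > 1) — not an equilibrium.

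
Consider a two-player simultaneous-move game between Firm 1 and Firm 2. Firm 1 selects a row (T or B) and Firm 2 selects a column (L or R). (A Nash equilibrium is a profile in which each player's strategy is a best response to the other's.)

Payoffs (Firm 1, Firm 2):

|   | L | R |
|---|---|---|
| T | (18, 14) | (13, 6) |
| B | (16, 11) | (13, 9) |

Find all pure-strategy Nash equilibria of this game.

(T, L): Firm 1 gets 18 ≥ 16 from B, and Firm 2 gets 14 ≥ 6 from R — Nash equilibrium.
(T, R): Firm 2 prefers L (14 > 6) — not an equilibrium.
(B, L): Firm 1 prefers T (18 > 16) — not an equilibrium.
(B, R): Firm 2 prefers L (11 > 9) — not an equilibrium.

(T, L)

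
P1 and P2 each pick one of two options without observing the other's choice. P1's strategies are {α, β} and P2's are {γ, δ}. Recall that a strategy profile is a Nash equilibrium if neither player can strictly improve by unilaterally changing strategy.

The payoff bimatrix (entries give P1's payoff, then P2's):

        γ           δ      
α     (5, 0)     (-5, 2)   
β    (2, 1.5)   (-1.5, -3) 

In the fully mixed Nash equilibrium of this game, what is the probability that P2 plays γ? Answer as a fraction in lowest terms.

7/13

Let y be the probability that P2 plays γ. In a completely mixed equilibrium, P1 must be indifferent between α and β.
P1's expected payoff from α is 5y − 5(1−y); from β it is 2y − 1.5(1−y).
Setting these equal: 10y − 5 = 3.5y − 1.5, so y = 7/13.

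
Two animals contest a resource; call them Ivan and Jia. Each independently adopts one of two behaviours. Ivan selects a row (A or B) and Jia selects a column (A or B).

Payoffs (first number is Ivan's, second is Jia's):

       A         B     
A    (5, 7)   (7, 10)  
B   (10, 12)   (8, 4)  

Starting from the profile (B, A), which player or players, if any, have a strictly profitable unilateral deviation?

Neither

Ivan at (B, A) earns 10; deviating to A yields 5 — not better.
Jia earns 12; deviating to B yields 4 — not better.
Neither player can strictly improve; the profile is a Nash equilibrium.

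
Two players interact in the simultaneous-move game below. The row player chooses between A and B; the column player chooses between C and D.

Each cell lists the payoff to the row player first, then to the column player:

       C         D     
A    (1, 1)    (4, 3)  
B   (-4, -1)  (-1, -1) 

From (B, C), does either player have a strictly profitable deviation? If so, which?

The row player at (B, C) earns -4; deviating to A yields 1 — a strict improvement.
The column player earns -1; deviating to D yields -1 — not better.
Only the row player has a strictly profitable deviation.

The row player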